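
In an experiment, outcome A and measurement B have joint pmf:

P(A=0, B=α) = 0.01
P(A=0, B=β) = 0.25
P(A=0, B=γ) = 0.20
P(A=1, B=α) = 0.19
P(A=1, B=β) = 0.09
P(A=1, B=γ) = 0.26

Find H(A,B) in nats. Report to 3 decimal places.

H(A,B) = −Σ p(x,y)·ln p(x,y) over all 6 cells.
  cell (0,α): −0.01·ln0.01 = 0.0461
  cell (0,β): −0.25·ln0.25 = 0.3466
  cell (0,γ): −0.20·ln0.20 = 0.3219
  cell (1,α): −0.19·ln0.19 = 0.3155
  cell (1,β): −0.09·ln0.09 = 0.2167
  cell (1,γ): −0.26·ln0.26 = 0.3502
Sum = 1.597 nats.

1.597 nats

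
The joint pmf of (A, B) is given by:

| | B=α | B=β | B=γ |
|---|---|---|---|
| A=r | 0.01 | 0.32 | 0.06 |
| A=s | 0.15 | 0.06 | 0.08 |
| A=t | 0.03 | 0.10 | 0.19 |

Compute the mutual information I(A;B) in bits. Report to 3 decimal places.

0.344 bits

Marginals: p(A) = (0.3900, 0.2900, 0.3200), p(B) = (0.1900, 0.4800, 0.3300).
I(A;B) = H(A) + H(B) − H(A,B).
H(A) = 1.5737, H(B) = 1.4913, H(A,B) = 2.7208.
I(A;B) = 1.5737 + 1.4913 − 2.7208 = 0.344 bits.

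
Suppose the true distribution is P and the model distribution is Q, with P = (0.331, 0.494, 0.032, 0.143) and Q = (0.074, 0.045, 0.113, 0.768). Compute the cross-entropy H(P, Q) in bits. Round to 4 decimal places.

3.6086 bits

H(P,Q) = −Σ p·log₂ q.
  −0.331·log₂(0.074) = 1.24335
  −0.494·log₂(0.045) = 2.21012
  −0.032·log₂(0.113) = 0.10066
  −0.143·log₂(0.768) = 0.05446
H(P,Q) = 3.6086 bits.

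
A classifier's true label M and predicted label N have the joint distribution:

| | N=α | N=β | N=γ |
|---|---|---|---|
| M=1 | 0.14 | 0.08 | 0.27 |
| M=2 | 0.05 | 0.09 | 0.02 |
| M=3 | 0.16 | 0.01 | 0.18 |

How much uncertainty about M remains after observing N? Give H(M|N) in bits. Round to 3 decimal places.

1.288 bits

Marginals: p(M) = (0.4900, 0.1600, 0.3500), p(N) = (0.3500, 0.1800, 0.4700).
H(M|N) = Σ p(N) · H(M|N=·).
  N=α: p=0.3500, H(M|N=α) = 1.4461
  N=β: p=0.1800, H(M|N=β) = 1.2516
  N=γ: p=0.4700, H(M|N=γ) = 1.1835
Weighted sum = 1.288 bits.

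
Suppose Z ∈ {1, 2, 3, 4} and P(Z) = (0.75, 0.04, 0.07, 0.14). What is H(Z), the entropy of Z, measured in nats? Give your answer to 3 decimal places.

0.806 nats

H(Z) = −Σ p·ln p.
  −(0.75)·ln(0.75) = 0.2158
  −(0.04)·ln(0.04) = 0.1288
  −(0.07)·ln(0.07) = 0.1861
  −(0.14)·ln(0.14) = 0.2753
Sum: 0.2158 + 0.1288 + 0.1861 + 0.2753 = 0.806 nats.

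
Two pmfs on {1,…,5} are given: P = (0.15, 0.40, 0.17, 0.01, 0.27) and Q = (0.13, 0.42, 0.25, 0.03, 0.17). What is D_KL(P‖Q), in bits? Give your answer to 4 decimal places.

0.0726 bits

D(P‖Q) = Σ p·log₂(p/q).
  0.15·log₂(0.15/0.13) = 0.03097
  0.40·log₂(0.40/0.42) = -0.02816
  0.17·log₂(0.17/0.25) = -0.09459
  0.01·log₂(0.01/0.03) = -0.01585
  0.27·log₂(0.27/0.17) = 0.18020
D(P‖Q) = 0.0726 bits.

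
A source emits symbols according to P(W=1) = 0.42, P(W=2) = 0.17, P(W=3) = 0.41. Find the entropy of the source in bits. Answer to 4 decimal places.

H(W) = −Σ p·log₂ p.
  −(0.42)·log₂(0.42) = 0.52565
  −(0.17)·log₂(0.17) = 0.43459
  −(0.41)·log₂(0.41) = 0.52738
Sum: 0.52565 + 0.43459 + 0.52738 = 1.4876 bits.

1.4876 bits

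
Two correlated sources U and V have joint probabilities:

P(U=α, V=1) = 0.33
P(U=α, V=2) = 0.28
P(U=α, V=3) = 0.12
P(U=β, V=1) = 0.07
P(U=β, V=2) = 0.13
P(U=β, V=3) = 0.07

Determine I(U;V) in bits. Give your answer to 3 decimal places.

0.024 bits

Marginals: p(U) = (0.7300, 0.2700), p(V) = (0.4000, 0.4100, 0.1900).
I(U;V) = Σ p(x,y)·log₂[p(x,y)/(p(x)p(y))].
  (α,1): 0.33·log₂(1.1301) = 0.0582
  (α,2): 0.28·log₂(0.9355) = -0.0269
  (α,3): 0.12·log₂(0.8652) = -0.0251
  (β,1): 0.07·log₂(0.6481) = -0.0438
  (β,2): 0.13·log₂(1.1743) = 0.0301
  (β,3): 0.07·log₂(1.3645) = 0.0314
Sum = 0.024 bits.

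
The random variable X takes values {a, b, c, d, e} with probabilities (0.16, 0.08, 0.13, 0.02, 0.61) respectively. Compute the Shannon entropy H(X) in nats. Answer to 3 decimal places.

1.140 nats

H(X) = −Σ p·ln p.
  −(0.16)·ln(0.16) = 0.2932
  −(0.08)·ln(0.08) = 0.2021
  −(0.13)·ln(0.13) = 0.2652
  −(0.02)·ln(0.02) = 0.0782
  −(0.61)·ln(0.61) = 0.3015
Sum: 0.2932 + 0.2021 + 0.2652 + 0.0782 + 0.3015 = 1.140 nats.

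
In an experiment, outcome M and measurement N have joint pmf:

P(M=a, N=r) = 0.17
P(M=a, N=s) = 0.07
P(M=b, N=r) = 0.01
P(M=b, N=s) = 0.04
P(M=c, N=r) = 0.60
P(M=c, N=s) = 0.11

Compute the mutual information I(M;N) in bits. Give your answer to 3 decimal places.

0.073 bits

Marginals: p(M) = (0.2400, 0.0500, 0.7100), p(N) = (0.7800, 0.2200).
I(M;N) = H(M) + H(N) − H(M,N).
H(M) = 1.0610, H(N) = 0.7602, H(M,N) = 1.7478.
I(M;N) = 1.0610 + 0.7602 − 1.7478 = 0.073 bits.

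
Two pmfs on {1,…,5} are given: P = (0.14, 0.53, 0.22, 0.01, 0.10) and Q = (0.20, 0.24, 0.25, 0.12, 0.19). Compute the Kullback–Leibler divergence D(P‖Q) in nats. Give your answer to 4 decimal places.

0.2528 nats

D(P‖Q) = Σ p·ln(p/q).
  0.14·ln(0.14/0.20) = -0.04993
  0.53·ln(0.53/0.24) = 0.41989
  0.22·ln(0.22/0.25) = -0.02812
  0.01·ln(0.01/0.12) = -0.02485
  0.10·ln(0.10/0.19) = -0.06419
D(P‖Q) = 0.2528 nats.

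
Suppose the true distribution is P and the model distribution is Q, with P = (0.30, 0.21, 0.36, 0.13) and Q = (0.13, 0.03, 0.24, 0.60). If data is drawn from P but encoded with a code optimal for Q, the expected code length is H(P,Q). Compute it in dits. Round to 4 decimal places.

0.8376 dits

H(P,Q) = −Σ p·log₁₀ q.
  −0.30·log₁₀(0.13) = 0.26582
  −0.21·log₁₀(0.03) = 0.31980
  −0.36·log₁₀(0.24) = 0.22312
  −0.13·log₁₀(0.60) = 0.02884
H(P,Q) = 0.8376 dits.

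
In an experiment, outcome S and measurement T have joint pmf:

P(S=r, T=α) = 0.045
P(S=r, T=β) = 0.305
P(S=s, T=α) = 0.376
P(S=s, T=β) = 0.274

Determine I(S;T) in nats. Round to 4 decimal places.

0.1038 nats

Marginals: p(S) = (0.3500, 0.6500), p(T) = (0.4210, 0.5790).
I(S;T) = H(S) + H(T) − H(S,T).
H(S) = 0.6474, H(T) = 0.6806, H(S,T) = 1.2242.
I(S;T) = 0.6474 + 0.6806 − 1.2242 = 0.1038 nats.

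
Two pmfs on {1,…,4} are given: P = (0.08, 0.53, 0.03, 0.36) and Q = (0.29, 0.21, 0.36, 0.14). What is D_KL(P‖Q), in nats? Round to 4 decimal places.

D(P‖Q) = Σ p·ln(p/q).
  0.08·ln(0.08/0.29) = -0.10303
  0.53·ln(0.53/0.21) = 0.49066
  0.03·ln(0.03/0.36) = -0.07455
  0.36·ln(0.36/0.14) = 0.34001
D(P‖Q) = 0.6531 nats.

0.6531 nats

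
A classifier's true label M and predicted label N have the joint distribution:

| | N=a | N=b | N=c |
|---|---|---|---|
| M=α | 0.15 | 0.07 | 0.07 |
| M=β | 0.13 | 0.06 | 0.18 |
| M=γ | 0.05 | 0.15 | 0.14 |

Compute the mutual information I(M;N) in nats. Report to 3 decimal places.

Marginals: p(M) = (0.2900, 0.3700, 0.3400), p(N) = (0.3300, 0.2800, 0.3900).
I(M;N) = H(M) + H(N) − H(M,N).
H(M) = 1.0937, H(N) = 1.0895, H(M,N) = 2.1092.
I(M;N) = 1.0937 + 1.0895 − 2.1092 = 0.074 nats.

0.074 nats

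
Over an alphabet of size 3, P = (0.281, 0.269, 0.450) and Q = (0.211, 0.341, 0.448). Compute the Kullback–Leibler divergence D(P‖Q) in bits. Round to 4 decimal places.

0.0270 bits

D(P‖Q) = Σ p·log₂(p/q).
  0.281·log₂(0.281/0.211) = 0.11614
  0.269·log₂(0.269/0.341) = -0.09204
  0.450·log₂(0.450/0.448) = 0.00289
D(P‖Q) = 0.0270 bits.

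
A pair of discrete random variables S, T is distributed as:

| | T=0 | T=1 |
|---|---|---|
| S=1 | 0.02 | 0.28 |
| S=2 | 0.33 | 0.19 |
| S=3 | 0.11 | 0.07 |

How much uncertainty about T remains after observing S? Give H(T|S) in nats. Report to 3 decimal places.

Chain rule: H(T|S) = H(S,T) − H(S).
Marginals: p(S) = (0.3000, 0.5200, 0.1800), p(T) = (0.4600, 0.5400).
H(S,T) = 1.5450 nats; H(S) = 1.0099 nats.
H(T|S) = 1.5450 − 1.0099 = 0.535 nats.

0.535 nats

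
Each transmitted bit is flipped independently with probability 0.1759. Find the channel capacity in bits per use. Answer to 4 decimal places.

Binary symmetric channel: C = 1 − h₂(ε) where h₂ is the binary entropy function.
h₂(0.1759) = −0.1759·log₂0.1759 − 0.8241·log₂0.8241 = 0.6710.
C = 1 − 0.6710 = 0.3290 bits per channel use.

0.3290 bits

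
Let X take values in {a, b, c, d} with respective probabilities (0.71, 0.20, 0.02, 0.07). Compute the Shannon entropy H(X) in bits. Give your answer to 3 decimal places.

1.197 bits

H(X) = −Σ p·log₂ p.
  −(0.71)·log₂(0.71) = 0.3508
  −(0.20)·log₂(0.20) = 0.4644
  −(0.02)·log₂(0.02) = 0.1129
  −(0.07)·log₂(0.07) = 0.2686
Sum: 0.3508 + 0.4644 + 0.1129 + 0.2686 = 1.197 bits.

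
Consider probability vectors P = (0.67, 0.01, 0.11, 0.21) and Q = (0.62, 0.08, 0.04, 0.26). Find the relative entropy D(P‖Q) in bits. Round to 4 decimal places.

D(P‖Q) = Σ p·log₂(p/q).
  0.67·log₂(0.67/0.62) = 0.07497
  0.01·log₂(0.01/0.08) = -0.03000
  0.11·log₂(0.11/0.04) = 0.16054
  0.21·log₂(0.21/0.26) = -0.06471
D(P‖Q) = 0.1408 bits.

0.1408 bits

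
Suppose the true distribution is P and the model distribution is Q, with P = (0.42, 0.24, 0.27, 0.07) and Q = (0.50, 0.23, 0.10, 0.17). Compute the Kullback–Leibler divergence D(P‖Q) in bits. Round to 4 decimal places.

0.2064 bits

D(P‖Q) = Σ p·log₂(p/q).
  0.42·log₂(0.42/0.50) = -0.10565
  0.24·log₂(0.24/0.23) = 0.01474
  0.27·log₂(0.27/0.10) = 0.38690
  0.07·log₂(0.07/0.17) = -0.08961
D(P‖Q) = 0.2064 bits.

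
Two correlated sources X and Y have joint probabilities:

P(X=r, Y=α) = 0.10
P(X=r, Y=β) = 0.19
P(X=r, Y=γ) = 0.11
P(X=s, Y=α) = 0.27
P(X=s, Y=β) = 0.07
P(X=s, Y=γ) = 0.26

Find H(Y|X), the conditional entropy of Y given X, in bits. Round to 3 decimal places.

Chain rule: H(Y|X) = H(X,Y) − H(X).
Marginals: p(X) = (0.4000, 0.6000), p(Y) = (0.3700, 0.2600, 0.3700).
H(X,Y) = 2.4216 bits; H(X) = 0.9710 bits.
H(Y|X) = 2.4216 − 0.9710 = 1.451 bits.

1.451 bits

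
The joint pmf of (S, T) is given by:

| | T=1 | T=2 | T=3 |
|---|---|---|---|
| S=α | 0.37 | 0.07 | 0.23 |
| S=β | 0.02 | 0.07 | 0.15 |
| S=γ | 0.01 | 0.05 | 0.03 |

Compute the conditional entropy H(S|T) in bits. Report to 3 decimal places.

1.002 bits

Chain rule: H(S|T) = H(S,T) − H(T).
Marginals: p(S) = (0.6700, 0.2400, 0.0900), p(T) = (0.4000, 0.1900, 0.4100).
H(S,T) = 2.5132 bits; H(T) = 1.5114 bits.
H(S|T) = 2.5132 − 1.5114 = 1.002 bits.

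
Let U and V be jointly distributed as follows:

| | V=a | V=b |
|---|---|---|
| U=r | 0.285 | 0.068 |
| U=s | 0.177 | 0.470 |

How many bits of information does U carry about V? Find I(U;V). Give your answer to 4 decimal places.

Marginals: p(U) = (0.3530, 0.6470), p(V) = (0.4620, 0.5380).
I(U;V) = Σ p(x,y)·log₂[p(x,y)/(p(x)p(y))].
  (r,a): 0.285·log₂(1.7475) = 0.22952
  (r,b): 0.068·log₂(0.3581) = -0.10076
  (s,a): 0.177·log₂(0.5921) = -0.13381
  (s,b): 0.470·log₂(1.3502) = 0.20361
Sum = 0.1986 bits.

0.1986 bits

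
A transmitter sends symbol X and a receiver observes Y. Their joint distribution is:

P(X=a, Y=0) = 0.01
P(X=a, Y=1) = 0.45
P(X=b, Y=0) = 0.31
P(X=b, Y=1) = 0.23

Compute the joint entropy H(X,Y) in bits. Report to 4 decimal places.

1.5963 bits

H(X,Y) = −Σ p(x,y)·log₂ p(x,y) over all 4 cells.
  cell (a,0): −0.01·log₂0.01 = 0.06644
  cell (a,1): −0.45·log₂0.45 = 0.51840
  cell (b,0): −0.31·log₂0.31 = 0.52379
  cell (b,1): −0.23·log₂0.23 = 0.48767
Sum = 1.5963 bits.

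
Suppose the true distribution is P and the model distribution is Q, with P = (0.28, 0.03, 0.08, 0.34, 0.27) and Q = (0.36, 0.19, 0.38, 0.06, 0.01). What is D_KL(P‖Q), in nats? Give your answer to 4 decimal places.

1.2292 nats

D(P‖Q) = Σ p·ln(p/q).
  0.28·ln(0.28/0.36) = -0.07037
  0.03·ln(0.03/0.19) = -0.05537
  0.08·ln(0.08/0.38) = -0.12465
  0.34·ln(0.34/0.06) = 0.58976
  0.27·ln(0.27/0.01) = 0.88988
D(P‖Q) = 1.2292 nats.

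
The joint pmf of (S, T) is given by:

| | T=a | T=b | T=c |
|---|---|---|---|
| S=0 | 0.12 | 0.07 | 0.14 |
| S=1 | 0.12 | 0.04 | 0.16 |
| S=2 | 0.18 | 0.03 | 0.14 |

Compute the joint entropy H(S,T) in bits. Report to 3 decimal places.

3.003 bits

H(S,T) = −Σ p(x,y)·log₂ p(x,y) over all 9 cells.
  cell (0,a): −0.12·log₂0.12 = 0.3671
  cell (0,b): −0.07·log₂0.07 = 0.2686
  cell (0,c): −0.14·log₂0.14 = 0.3971
  cell (1,a): −0.12·log₂0.12 = 0.3671
  cell (1,b): −0.04·log₂0.04 = 0.1858
  cell (1,c): −0.16·log₂0.16 = 0.4230
  cell (2,a): −0.18·log₂0.18 = 0.4453
  cell (2,b): −0.03·log₂0.03 = 0.1518
  cell (2,c): −0.14·log₂0.14 = 0.3971
Sum = 3.003 bits.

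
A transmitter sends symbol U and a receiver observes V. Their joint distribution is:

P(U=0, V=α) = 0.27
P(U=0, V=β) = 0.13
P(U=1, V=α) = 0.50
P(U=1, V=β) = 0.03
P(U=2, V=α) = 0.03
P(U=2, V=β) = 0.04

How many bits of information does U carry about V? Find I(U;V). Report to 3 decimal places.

Marginals: p(U) = (0.4000, 0.5300, 0.0700), p(V) = (0.8000, 0.2000).
I(U;V) = Σ p(x,y)·log₂[p(x,y)/(p(x)p(y))].
  (0,α): 0.27·log₂(0.8437) = -0.0662
  (0,β): 0.13·log₂(1.6250) = 0.0911
  (1,α): 0.50·log₂(1.1792) = 0.1189
  (1,β): 0.03·log₂(0.2830) = -0.0546
  (2,α): 0.03·log₂(0.5357) = -0.0270
  (2,β): 0.04·log₂(2.8571) = 0.0606
Sum = 0.123 bits.

0.123 bits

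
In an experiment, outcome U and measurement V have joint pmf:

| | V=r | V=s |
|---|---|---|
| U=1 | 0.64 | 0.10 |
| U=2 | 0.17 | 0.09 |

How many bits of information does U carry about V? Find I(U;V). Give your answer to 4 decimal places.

0.0367 bits

Marginals: p(U) = (0.7400, 0.2600), p(V) = (0.8100, 0.1900).
I(U;V) = H(U) + H(V) − H(U,V).
H(U) = 0.8267, H(V) = 0.7015, H(U,V) = 1.4915.
I(U;V) = 0.8267 + 0.7015 − 1.4915 = 0.0367 bits.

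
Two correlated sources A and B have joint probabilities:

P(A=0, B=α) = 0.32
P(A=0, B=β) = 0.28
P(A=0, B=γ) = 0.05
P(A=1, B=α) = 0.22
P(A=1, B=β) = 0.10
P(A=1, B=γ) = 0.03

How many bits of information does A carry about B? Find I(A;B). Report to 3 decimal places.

Marginals: p(A) = (0.6500, 0.3500), p(B) = (0.5400, 0.3800, 0.0800).
I(A;B) = Σ p(x,y)·log₂[p(x,y)/(p(x)p(y))].
  (0,α): 0.32·log₂(0.9117) = -0.0427
  (0,β): 0.28·log₂(1.1336) = 0.0507
  (0,γ): 0.05·log₂(0.9615) = -0.0028
  (1,α): 0.22·log₂(1.1640) = 0.0482
  (1,β): 0.10·log₂(0.7519) = -0.0411
  (1,γ): 0.03·log₂(1.0714) = 0.0030
Sum = 0.015 bits.

0.015 bits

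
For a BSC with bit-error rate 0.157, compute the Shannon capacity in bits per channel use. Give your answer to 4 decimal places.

Binary symmetric channel: C = 1 − h₂(ε) where h₂ is the binary entropy function.
h₂(0.157) = −0.157·log₂0.157 − 0.843·log₂0.843 = 0.6271.
C = 1 − 0.6271 = 0.3729 bits per channel use.

0.3729 bits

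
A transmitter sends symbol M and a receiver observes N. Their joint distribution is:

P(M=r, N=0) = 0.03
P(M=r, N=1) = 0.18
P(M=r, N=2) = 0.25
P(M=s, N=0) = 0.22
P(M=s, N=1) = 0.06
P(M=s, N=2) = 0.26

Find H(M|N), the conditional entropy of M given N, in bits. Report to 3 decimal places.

Marginals: p(M) = (0.4600, 0.5400), p(N) = (0.2500, 0.2400, 0.5100).
H(M|N) = Σ p(N) · H(M|N=·).
  N=0: p=0.2500, H(M|N=0) = 0.5294
  N=1: p=0.2400, H(M|N=1) = 0.8113
  N=2: p=0.5100, H(M|N=2) = 0.9997
Weighted sum = 0.837 bits.

0.837 bits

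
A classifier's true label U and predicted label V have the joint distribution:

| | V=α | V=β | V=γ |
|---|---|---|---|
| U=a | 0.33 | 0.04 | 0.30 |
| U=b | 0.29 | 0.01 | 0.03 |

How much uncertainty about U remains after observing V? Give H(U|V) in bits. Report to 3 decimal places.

Marginals: p(U) = (0.6700, 0.3300), p(V) = (0.6200, 0.0500, 0.3300).
H(U|V) = Σ p(V) · H(U|V=·).
  V=α: p=0.6200, H(U|V=α) = 0.9970
  V=β: p=0.0500, H(U|V=β) = 0.7219
  V=γ: p=0.3300, H(U|V=γ) = 0.4395
Weighted sum = 0.799 bits.

0.799 bits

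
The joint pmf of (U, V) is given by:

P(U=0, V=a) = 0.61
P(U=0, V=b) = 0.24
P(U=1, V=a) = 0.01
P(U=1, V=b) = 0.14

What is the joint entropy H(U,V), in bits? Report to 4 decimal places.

H(U,V) = −Σ p(x,y)·log₂ p(x,y) over all 4 cells.
  cell (0,a): −0.61·log₂0.61 = 0.43500
  cell (0,b): −0.24·log₂0.24 = 0.49413
  cell (1,a): −0.01·log₂0.01 = 0.06644
  cell (1,b): −0.14·log₂0.14 = 0.39711
Sum = 1.3927 bits.

1.3927 bits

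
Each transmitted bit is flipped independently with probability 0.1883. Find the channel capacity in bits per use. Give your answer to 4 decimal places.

0.3021 bits

Binary symmetric channel: C = 1 − h₂(ε) where h₂ is the binary entropy function.
h₂(0.1883) = −0.1883·log₂0.1883 − 0.8117·log₂0.8117 = 0.6979.
C = 1 − 0.6979 = 0.3021 bits per channel use.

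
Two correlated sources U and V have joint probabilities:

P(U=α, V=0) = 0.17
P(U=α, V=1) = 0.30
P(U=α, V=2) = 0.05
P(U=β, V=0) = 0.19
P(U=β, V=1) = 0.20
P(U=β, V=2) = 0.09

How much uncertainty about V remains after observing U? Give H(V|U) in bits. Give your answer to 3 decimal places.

Marginals: p(U) = (0.5200, 0.4800), p(V) = (0.3600, 0.5000, 0.1400).
H(V|U) = Σ p(U) · H(V|U=·).
  U=α: p=0.5200, H(V|U=α) = 1.3100
  U=β: p=0.4800, H(V|U=β) = 1.5083
Weighted sum = 1.405 bits.

1.405 bits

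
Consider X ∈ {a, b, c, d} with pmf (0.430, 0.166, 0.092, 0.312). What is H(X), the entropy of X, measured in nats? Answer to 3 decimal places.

H(X) = −Σ p·ln p.
  −(0.430)·ln(0.430) = 0.3629
  −(0.166)·ln(0.166) = 0.2981
  −(0.092)·ln(0.092) = 0.2195
  −(0.312)·ln(0.312) = 0.3634
Sum: 0.3629 + 0.2981 + 0.2195 + 0.3634 = 1.244 nats.

1.244 nats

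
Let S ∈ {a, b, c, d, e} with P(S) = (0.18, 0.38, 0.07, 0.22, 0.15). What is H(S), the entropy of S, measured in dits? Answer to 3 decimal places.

H(S) = −Σ p·log₁₀ p.
  −(0.18)·log₁₀(0.18) = 0.1341
  −(0.38)·log₁₀(0.38) = 0.1597
  −(0.07)·log₁₀(0.07) = 0.0808
  −(0.22)·log₁₀(0.22) = 0.1447
  −(0.15)·log₁₀(0.15) = 0.1236
Sum: 0.1341 + 0.1597 + 0.0808 + 0.1447 + 0.1236 = 0.643 dits.

0.643 dits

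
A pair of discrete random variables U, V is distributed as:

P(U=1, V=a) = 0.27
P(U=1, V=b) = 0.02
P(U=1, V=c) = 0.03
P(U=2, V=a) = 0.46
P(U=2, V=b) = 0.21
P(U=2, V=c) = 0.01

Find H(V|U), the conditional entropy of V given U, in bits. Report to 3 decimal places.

0.925 bits

Chain rule: H(V|U) = H(U,V) − H(U).
Marginals: p(U) = (0.3200, 0.6800), p(V) = (0.7300, 0.2300, 0.0400).
H(U,V) = 1.8293 bits; H(U) = 0.9044 bits.
H(V|U) = 1.8293 − 0.9044 = 0.925 bits.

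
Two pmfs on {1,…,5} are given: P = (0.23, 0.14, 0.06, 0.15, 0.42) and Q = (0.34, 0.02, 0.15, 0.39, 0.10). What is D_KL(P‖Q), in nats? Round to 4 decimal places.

D(P‖Q) = Σ p·ln(p/q).
  0.23·ln(0.23/0.34) = -0.08990
  0.14·ln(0.14/0.02) = 0.27243
  0.06·ln(0.06/0.15) = -0.05498
  0.15·ln(0.15/0.39) = -0.14333
  0.42·ln(0.42/0.10) = 0.60274
D(P‖Q) = 0.5870 nats.

0.5870 nats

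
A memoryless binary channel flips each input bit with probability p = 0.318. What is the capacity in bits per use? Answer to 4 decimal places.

Binary symmetric channel: C = 1 − h₂(ε) where h₂ is the binary entropy function.
h₂(0.318) = −0.318·log₂0.318 − 0.682·log₂0.682 = 0.9022.
C = 1 − 0.9022 = 0.0978 bits per channel use.

0.0978 bits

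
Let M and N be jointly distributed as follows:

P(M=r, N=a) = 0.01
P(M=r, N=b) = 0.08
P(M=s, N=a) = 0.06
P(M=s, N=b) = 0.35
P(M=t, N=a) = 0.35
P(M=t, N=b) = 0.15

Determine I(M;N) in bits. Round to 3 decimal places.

Marginals: p(M) = (0.0900, 0.4100, 0.5000), p(N) = (0.4200, 0.5800).
I(M;N) = Σ p(x,y)·log₂[p(x,y)/(p(x)p(y))].
  (r,a): 0.01·log₂(0.2646) = -0.0192
  (r,b): 0.08·log₂(1.5326) = 0.0493
  (s,a): 0.06·log₂(0.3484) = -0.0913
  (s,b): 0.35·log₂(1.4718) = 0.1952
  (t,a): 0.35·log₂(1.6667) = 0.2579
  (t,b): 0.15·log₂(0.5172) = -0.1427
Sum = 0.249 bits.

0.249 bits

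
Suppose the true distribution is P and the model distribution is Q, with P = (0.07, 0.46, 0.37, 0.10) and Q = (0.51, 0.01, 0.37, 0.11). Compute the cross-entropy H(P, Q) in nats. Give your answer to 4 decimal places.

2.7541 nats

H(P,Q) = −Σ p·ln q.
  −0.07·ln(0.51) = 0.04713
  −0.46·ln(0.01) = 2.11838
  −0.37·ln(0.37) = 0.36787
  −0.10·ln(0.11) = 0.22073
H(P,Q) = 2.7541 nats.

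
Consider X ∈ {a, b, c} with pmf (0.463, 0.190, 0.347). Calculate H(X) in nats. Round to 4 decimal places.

1.0393 nats

H(X) = −Σ p·ln p.
  −(0.463)·ln(0.463) = 0.35652
  −(0.190)·ln(0.190) = 0.31554
  −(0.347)·ln(0.347) = 0.36728
Sum: 0.35652 + 0.31554 + 0.36728 = 1.0393 nats.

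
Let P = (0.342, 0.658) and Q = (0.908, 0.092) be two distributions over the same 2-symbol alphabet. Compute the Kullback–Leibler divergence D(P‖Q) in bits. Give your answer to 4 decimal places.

1.3859 bits

D(P‖Q) = Σ p·log₂(p/q).
  0.342·log₂(0.342/0.908) = -0.48177
  0.658·log₂(0.658/0.092) = 1.86766
D(P‖Q) = 1.3859 bits.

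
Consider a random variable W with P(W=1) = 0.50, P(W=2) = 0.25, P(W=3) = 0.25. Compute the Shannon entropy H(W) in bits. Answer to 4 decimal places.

H(W) = −Σ p·log₂ p.
  −(0.50)·log₂(0.50) = 0.50000
  −(0.25)·log₂(0.25) = 0.50000
  −(0.25)·log₂(0.25) = 0.50000
Sum: 0.50000 + 0.50000 + 0.50000 = 1.5000 bits.

1.5000 bits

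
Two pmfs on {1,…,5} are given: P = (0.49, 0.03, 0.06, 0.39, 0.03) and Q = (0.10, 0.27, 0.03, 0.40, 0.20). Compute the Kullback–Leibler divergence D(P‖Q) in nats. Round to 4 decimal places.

D(P‖Q) = Σ p·ln(p/q).
  0.49·ln(0.49/0.10) = 0.77873
  0.03·ln(0.03/0.27) = -0.06592
  0.06·ln(0.06/0.03) = 0.04159
  0.39·ln(0.39/0.40) = -0.00987
  0.03·ln(0.03/0.20) = -0.05691
D(P‖Q) = 0.6876 nats.

0.6876 nats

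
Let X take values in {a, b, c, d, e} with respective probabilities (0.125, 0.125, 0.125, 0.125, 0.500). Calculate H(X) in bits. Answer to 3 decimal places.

H(X) = −Σ p·log₂ p.
  −(0.125)·log₂(0.125) = 0.3750
  −(0.125)·log₂(0.125) = 0.3750
  −(0.125)·log₂(0.125) = 0.3750
  −(0.125)·log₂(0.125) = 0.3750
  −(0.500)·log₂(0.500) = 0.5000
Sum: 0.3750 + 0.3750 + 0.3750 + 0.3750 + 0.5000 = 2.000 bits.

2.000 bits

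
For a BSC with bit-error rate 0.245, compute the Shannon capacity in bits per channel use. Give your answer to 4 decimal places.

0.1967 bits

Binary symmetric channel: C = 1 − h₂(ε) where h₂ is the binary entropy function.
h₂(0.245) = −0.245·log₂0.245 − 0.755·log₂0.755 = 0.8033.
C = 1 − 0.8033 = 0.1967 bits per channel use.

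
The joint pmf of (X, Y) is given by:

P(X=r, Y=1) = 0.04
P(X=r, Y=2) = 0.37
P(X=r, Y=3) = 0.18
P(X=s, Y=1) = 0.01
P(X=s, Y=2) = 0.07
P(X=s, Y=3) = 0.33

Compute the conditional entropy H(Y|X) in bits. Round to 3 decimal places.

Chain rule: H(Y|X) = H(X,Y) − H(X).
Marginals: p(X) = (0.5900, 0.4100), p(Y) = (0.0500, 0.4400, 0.5100).
H(X,Y) = 2.0246 bits; H(X) = 0.9765 bits.
H(Y|X) = 2.0246 − 0.9765 = 1.048 bits.

1.048 bits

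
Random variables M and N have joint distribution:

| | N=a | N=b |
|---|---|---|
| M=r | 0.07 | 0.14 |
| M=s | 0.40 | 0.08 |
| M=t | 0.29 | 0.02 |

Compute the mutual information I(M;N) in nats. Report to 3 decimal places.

Marginals: p(M) = (0.2100, 0.4800, 0.3100), p(N) = (0.7600, 0.2400).
I(M;N) = Σ p(x,y)·ln[p(x,y)/(p(x)p(y))].
  (r,a): 0.07·ln(0.4386) = -0.0577
  (r,b): 0.14·ln(2.7778) = 0.1430
  (s,a): 0.40·ln(1.0965) = 0.0368
  (s,b): 0.08·ln(0.6944) = -0.0292
  (t,a): 0.29·ln(1.2309) = 0.0602
  (t,b): 0.02·ln(0.2688) = -0.0263
Sum = 0.127 nats.

0.127 nats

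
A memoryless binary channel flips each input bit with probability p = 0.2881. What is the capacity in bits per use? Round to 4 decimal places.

Binary symmetric channel: C = 1 − h₂(ε) where h₂ is the binary entropy function.
h₂(0.2881) = −0.2881·log₂0.2881 − 0.7119·log₂0.7119 = 0.8663.
C = 1 − 0.8663 = 0.1337 bits per channel use.

0.1337 bits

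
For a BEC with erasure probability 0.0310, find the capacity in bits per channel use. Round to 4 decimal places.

0.9690 bits

Binary erasure channel: capacity C = 1 − ε.
C = 1 − 0.0310 = 0.9690 bits per channel use.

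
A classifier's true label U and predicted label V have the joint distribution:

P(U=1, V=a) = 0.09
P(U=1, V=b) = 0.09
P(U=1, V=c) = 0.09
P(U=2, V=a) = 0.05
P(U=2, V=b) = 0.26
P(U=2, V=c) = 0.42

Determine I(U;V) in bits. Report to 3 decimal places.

Marginals: p(U) = (0.2700, 0.7300), p(V) = (0.1400, 0.3500, 0.5100).
I(U;V) = H(U) + H(V) − H(U,V).
H(U) = 0.8415, H(V) = 1.4226, H(U,V) = 2.1850.
I(U;V) = 0.8415 + 1.4226 − 2.1850 = 0.079 bits.

0.079 bits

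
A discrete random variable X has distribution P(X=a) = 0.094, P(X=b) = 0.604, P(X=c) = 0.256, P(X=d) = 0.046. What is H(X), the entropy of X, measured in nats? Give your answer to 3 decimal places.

1.017 nats

H(X) = −Σ p·ln p.
  −(0.094)·ln(0.094) = 0.2223
  −(0.604)·ln(0.604) = 0.3045
  −(0.256)·ln(0.256) = 0.3488
  −(0.046)·ln(0.046) = 0.1416
Sum: 0.2223 + 0.3045 + 0.3488 + 0.1416 = 1.017 nats.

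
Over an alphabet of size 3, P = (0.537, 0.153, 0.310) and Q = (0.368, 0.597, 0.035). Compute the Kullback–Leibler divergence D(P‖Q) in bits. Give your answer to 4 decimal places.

D(P‖Q) = Σ p·log₂(p/q).
  0.537·log₂(0.537/0.368) = 0.29278
  0.153·log₂(0.153/0.597) = -0.30052
  0.310·log₂(0.310/0.035) = 0.97552
D(P‖Q) = 0.9678 bits.

0.9678 bits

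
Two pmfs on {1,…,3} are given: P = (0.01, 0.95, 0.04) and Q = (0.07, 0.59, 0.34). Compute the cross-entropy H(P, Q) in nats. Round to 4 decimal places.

H(P,Q) = −Σ p·ln q.
  −0.01·ln(0.07) = 0.02659
  −0.95·ln(0.59) = 0.50125
  −0.04·ln(0.34) = 0.04315
H(P,Q) = 0.5710 nats.

0.5710 nats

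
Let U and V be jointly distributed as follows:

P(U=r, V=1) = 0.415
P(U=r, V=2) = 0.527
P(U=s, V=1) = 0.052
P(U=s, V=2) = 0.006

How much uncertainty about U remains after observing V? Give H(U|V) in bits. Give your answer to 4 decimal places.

0.2828 bits

Marginals: p(U) = (0.9420, 0.0580), p(V) = (0.4670, 0.5330).
H(U|V) = Σ p(V) · H(U|V=·).
  V=1: p=0.4670, H(U|V=1) = 0.5040
  V=2: p=0.5330, H(U|V=2) = 0.0890
Weighted sum = 0.2828 bits.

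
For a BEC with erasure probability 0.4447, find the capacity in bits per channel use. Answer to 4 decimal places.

Binary erasure channel: capacity C = 1 − ε.
C = 1 − 0.4447 = 0.5553 bits per channel use.

0.5553 bits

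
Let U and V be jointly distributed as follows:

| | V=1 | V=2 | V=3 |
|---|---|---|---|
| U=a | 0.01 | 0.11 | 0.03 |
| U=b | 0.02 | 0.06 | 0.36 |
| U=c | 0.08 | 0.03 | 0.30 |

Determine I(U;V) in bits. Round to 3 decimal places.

0.223 bits

Marginals: p(U) = (0.1500, 0.4400, 0.4100), p(V) = (0.1100, 0.2000, 0.6900).
I(U;V) = H(U) + H(V) − H(U,V).
H(U) = 1.4591, H(V) = 1.1841, H(U,V) = 2.4199.
I(U;V) = 1.4591 + 1.1841 − 2.4199 = 0.223 bits.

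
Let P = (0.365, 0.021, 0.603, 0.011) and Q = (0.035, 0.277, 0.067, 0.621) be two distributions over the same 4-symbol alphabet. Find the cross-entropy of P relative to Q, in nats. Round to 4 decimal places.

2.8858 nats

H(P,Q) = −Σ p·ln q.
  −0.365·ln(0.035) = 1.22363
  −0.021·ln(0.277) = 0.02696
  −0.603·ln(0.067) = 1.62995
  −0.011·ln(0.621) = 0.00524
H(P,Q) = 2.8858 nats.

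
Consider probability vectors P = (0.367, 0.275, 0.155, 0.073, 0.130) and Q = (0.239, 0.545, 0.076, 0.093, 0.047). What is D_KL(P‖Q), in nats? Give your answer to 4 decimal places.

D(P‖Q) = Σ p·ln(p/q).
  0.367·ln(0.367/0.239) = 0.15741
  0.275·ln(0.275/0.545) = -0.18810
  0.155·ln(0.155/0.076) = 0.11047
  0.073·ln(0.073/0.093) = -0.01768
  0.130·ln(0.130/0.047) = 0.13226
D(P‖Q) = 0.1944 nats.

0.1944 nats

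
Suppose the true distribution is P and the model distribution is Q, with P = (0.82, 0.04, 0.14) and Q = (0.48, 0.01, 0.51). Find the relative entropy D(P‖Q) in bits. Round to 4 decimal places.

0.4524 bits

D(P‖Q) = Σ p·log₂(p/q).
  0.82·log₂(0.82/0.48) = 0.63352
  0.04·log₂(0.04/0.01) = 0.08000
  0.14·log₂(0.14/0.51) = -0.26111
D(P‖Q) = 0.4524 bits.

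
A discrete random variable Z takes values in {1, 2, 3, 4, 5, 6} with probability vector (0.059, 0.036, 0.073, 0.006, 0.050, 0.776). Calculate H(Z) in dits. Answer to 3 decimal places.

0.371 dits

H(Z) = −Σ p·log₁₀ p.
  −(0.059)·log₁₀(0.059) = 0.0725
  −(0.036)·log₁₀(0.036) = 0.0520
  −(0.073)·log₁₀(0.073) = 0.0830
  −(0.006)·log₁₀(0.006) = 0.0133
  −(0.050)·log₁₀(0.050) = 0.0651
  −(0.776)·log₁₀(0.776) = 0.0855
Sum: 0.0725 + 0.0520 + 0.0830 + 0.0133 + 0.0651 + 0.0855 = 0.371 dits.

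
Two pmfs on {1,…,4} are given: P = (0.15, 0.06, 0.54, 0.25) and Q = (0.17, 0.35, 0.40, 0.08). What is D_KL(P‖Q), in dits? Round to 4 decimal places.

0.1400 dits

D(P‖Q) = Σ p·log₁₀(p/q).
  0.15·log₁₀(0.15/0.17) = -0.00815
  0.06·log₁₀(0.06/0.35) = -0.04596
  0.54·log₁₀(0.54/0.40) = 0.07038
  0.25·log₁₀(0.25/0.08) = 0.12371
D(P‖Q) = 0.1400 dits.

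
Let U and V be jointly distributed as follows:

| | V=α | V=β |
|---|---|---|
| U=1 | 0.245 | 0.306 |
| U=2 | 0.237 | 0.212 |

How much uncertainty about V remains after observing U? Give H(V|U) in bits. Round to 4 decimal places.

0.9941 bits

Chain rule: H(V|U) = H(U,V) − H(U).
Marginals: p(U) = (0.5510, 0.4490), p(V) = (0.4820, 0.5180).
H(U,V) = 1.9866 bits; H(U) = 0.9925 bits.
H(V|U) = 1.9866 − 0.9925 = 0.9941 bits.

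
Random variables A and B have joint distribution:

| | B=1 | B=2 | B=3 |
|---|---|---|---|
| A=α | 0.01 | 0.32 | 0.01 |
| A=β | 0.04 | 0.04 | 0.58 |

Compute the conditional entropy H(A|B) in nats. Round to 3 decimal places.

0.201 nats

Chain rule: H(A|B) = H(A,B) − H(B).
Marginals: p(A) = (0.3400, 0.6600), p(B) = (0.0500, 0.3600, 0.5900).
H(A,B) = 1.0302 nats; H(B) = 0.8289 nats.
H(A|B) = 1.0302 − 0.8289 = 0.201 nats.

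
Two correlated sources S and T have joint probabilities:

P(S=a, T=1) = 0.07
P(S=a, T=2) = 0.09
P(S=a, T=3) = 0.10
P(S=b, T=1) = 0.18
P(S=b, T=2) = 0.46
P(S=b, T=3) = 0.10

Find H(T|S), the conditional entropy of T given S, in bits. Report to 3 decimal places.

Chain rule: H(T|S) = H(S,T) − H(S).
Marginals: p(S) = (0.2600, 0.7400), p(T) = (0.2500, 0.5500, 0.2000).
H(S,T) = 2.2062 bits; H(S) = 0.8267 bits.
H(T|S) = 2.2062 − 0.8267 = 1.379 bits.

1.379 bits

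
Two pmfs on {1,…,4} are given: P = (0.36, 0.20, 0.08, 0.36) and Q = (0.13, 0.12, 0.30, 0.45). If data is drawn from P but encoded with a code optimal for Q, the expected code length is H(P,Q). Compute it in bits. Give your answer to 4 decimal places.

H(P,Q) = −Σ p·log₂ q.
  −0.36·log₂(0.13) = 1.05963
  −0.20·log₂(0.12) = 0.61178
  −0.08·log₂(0.30) = 0.13896
  −0.36·log₂(0.45) = 0.41472
H(P,Q) = 2.2251 bits.

2.2251 bits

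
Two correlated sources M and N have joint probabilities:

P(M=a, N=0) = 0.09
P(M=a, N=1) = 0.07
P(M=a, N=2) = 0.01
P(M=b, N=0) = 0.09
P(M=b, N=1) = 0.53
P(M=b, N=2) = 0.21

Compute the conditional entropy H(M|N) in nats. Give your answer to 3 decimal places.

0.382 nats

Marginals: p(M) = (0.1700, 0.8300), p(N) = (0.1800, 0.6000, 0.2200).
H(M|N) = Σ p(N) · H(M|N=·).
  N=0: p=0.1800, H(M|N=0) = 0.6931
  N=1: p=0.6000, H(M|N=1) = 0.3602
  N=2: p=0.2200, H(M|N=2) = 0.1849
Weighted sum = 0.382 nats.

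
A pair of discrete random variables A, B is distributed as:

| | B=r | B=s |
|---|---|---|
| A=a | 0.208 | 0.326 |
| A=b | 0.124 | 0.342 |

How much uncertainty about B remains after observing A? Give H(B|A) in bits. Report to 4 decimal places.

0.9045 bits

Marginals: p(A) = (0.5340, 0.4660), p(B) = (0.3320, 0.6680).
H(B|A) = Σ p(A) · H(B|A=·).
  A=a: p=0.5340, H(B|A=a) = 0.9645
  A=b: p=0.4660, H(B|A=b) = 0.8358
Weighted sum = 0.9045 bits.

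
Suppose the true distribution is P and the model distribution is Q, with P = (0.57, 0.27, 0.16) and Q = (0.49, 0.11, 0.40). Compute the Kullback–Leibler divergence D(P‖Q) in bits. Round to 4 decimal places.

D(P‖Q) = Σ p·log₂(p/q).
  0.57·log₂(0.57/0.49) = 0.12436
  0.27·log₂(0.27/0.11) = 0.34977
  0.16·log₂(0.16/0.40) = -0.21151
D(P‖Q) = 0.2626 bits.

0.2626 bits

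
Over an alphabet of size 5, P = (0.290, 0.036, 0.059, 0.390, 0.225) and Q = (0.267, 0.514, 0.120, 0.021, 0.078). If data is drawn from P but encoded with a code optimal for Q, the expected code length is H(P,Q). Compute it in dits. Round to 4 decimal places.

H(P,Q) = −Σ p·log₁₀ q.
  −0.290·log₁₀(0.267) = 0.16631
  −0.036·log₁₀(0.514) = 0.01041
  −0.059·log₁₀(0.120) = 0.05433
  −0.390·log₁₀(0.021) = 0.65433
  −0.225·log₁₀(0.078) = 0.24928
H(P,Q) = 1.1347 dits.

1.1347 dits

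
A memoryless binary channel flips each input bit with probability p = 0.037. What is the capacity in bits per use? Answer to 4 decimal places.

Binary symmetric channel: C = 1 − h₂(ε) where h₂ is the binary entropy function.
h₂(0.037) = −0.037·log₂0.037 − 0.963·log₂0.963 = 0.2284.
C = 1 − 0.2284 = 0.7716 bits per channel use.

0.7716 bits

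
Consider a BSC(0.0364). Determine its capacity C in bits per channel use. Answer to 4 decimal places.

Binary symmetric channel: C = 1 − h₂(ε) where h₂ is the binary entropy function.
h₂(0.0364) = −0.0364·log₂0.0364 − 0.9636·log₂0.9636 = 0.2255.
C = 1 − 0.2255 = 0.7745 bits per channel use.

0.7745 bits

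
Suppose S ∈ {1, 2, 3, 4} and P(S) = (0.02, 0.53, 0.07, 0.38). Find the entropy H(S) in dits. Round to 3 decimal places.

H(S) = −Σ p·log₁₀ p.
  −(0.02)·log₁₀(0.02) = 0.0340
  −(0.53)·log₁₀(0.53) = 0.1461
  −(0.07)·log₁₀(0.07) = 0.0808
  −(0.38)·log₁₀(0.38) = 0.1597
Sum: 0.0340 + 0.1461 + 0.0808 + 0.1597 = 0.421 dits.

0.421 dits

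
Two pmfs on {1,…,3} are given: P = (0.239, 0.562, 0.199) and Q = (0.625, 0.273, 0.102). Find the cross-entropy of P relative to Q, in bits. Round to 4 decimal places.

H(P,Q) = −Σ p·log₂ q.
  −0.239·log₂(0.625) = 0.16206
  −0.562·log₂(0.273) = 1.05264
  −0.199·log₂(0.102) = 0.65538
H(P,Q) = 1.8701 bits.

1.8701 bits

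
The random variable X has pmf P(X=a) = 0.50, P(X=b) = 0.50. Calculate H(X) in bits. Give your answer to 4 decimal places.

1.0000 bits

H(X) = −Σ p·log₂ p.
  −(0.50)·log₂(0.50) = 0.50000
  −(0.50)·log₂(0.50) = 0.50000
Sum: 0.50000 + 0.50000 = 1.0000 bits.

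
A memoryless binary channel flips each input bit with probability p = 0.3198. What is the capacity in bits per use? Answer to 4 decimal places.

Binary symmetric channel: C = 1 − h₂(ε) where h₂ is the binary entropy function.
h₂(0.3198) = −0.3198·log₂0.3198 − 0.6802·log₂0.6802 = 0.9042.
C = 1 − 0.9042 = 0.0958 bits per channel use.

0.0958 bits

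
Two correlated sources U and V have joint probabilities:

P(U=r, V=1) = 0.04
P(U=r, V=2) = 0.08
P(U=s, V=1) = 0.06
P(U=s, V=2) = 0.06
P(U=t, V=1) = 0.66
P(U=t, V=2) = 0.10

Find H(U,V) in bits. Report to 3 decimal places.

1.692 bits

H(U,V) = −Σ p(x,y)·log₂ p(x,y) over all 6 cells.
  cell (r,1): −0.04·log₂0.04 = 0.1858
  cell (r,2): −0.08·log₂0.08 = 0.2915
  cell (s,1): −0.06·log₂0.06 = 0.2435
  cell (s,2): −0.06·log₂0.06 = 0.2435
  cell (t,1): −0.66·log₂0.66 = 0.3956
  cell (t,2): −0.10·log₂0.10 = 0.3322
Sum = 1.692 bits.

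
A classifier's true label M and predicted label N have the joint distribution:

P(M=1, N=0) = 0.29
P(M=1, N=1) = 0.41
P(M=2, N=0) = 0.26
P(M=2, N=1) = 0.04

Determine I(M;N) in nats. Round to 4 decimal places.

Marginals: p(M) = (0.7000, 0.3000), p(N) = (0.5500, 0.4500).
I(M;N) = Σ p(x,y)·ln[p(x,y)/(p(x)p(y))].
  (1,0): 0.29·ln(0.7532) = -0.08218
  (1,1): 0.41·ln(1.3016) = 0.10807
  (2,0): 0.26·ln(1.5758) = 0.11823
  (2,1): 0.04·ln(0.2963) = -0.04866
Sum = 0.0955 nats.

0.0955 nats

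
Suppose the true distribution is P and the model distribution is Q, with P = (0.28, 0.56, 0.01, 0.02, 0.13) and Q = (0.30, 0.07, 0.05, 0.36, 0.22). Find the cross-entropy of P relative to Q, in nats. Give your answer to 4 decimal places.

2.0735 nats

H(P,Q) = −Σ p·ln q.
  −0.28·ln(0.30) = 0.33711
  −0.56·ln(0.07) = 1.48919
  −0.01·ln(0.05) = 0.02996
  −0.02·ln(0.36) = 0.02043
  −0.13·ln(0.22) = 0.19684
H(P,Q) = 2.0735 nats.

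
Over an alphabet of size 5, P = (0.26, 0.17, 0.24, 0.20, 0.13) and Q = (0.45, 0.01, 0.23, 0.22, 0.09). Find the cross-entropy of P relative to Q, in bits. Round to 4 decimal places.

2.8263 bits

H(P,Q) = −Σ p·log₂ q.
  −0.26·log₂(0.45) = 0.29952
  −0.17·log₂(0.01) = 1.12946
  −0.24·log₂(0.23) = 0.50887
  −0.20·log₂(0.22) = 0.43688
  −0.13·log₂(0.09) = 0.45161
H(P,Q) = 2.8263 bits.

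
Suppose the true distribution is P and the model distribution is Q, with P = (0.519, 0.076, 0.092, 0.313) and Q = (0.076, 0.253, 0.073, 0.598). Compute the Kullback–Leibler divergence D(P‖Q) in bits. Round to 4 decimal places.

1.0450 bits

D(P‖Q) = Σ p·log₂(p/q).
  0.519·log₂(0.519/0.076) = 1.43849
  0.076·log₂(0.076/0.253) = -0.13187
  0.092·log₂(0.092/0.073) = 0.03070
  0.313·log₂(0.313/0.598) = -0.29234
D(P‖Q) = 1.0450 bits.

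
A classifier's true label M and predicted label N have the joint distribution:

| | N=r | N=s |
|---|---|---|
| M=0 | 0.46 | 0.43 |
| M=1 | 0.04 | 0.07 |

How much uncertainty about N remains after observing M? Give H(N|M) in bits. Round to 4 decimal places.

0.9933 bits

Marginals: p(M) = (0.8900, 0.1100), p(N) = (0.5000, 0.5000).
H(N|M) = Σ p(M) · H(N|M=·).
  M=0: p=0.8900, H(N|M=0) = 0.9992
  M=1: p=0.1100, H(N|M=1) = 0.9457
Weighted sum = 0.9933 bits.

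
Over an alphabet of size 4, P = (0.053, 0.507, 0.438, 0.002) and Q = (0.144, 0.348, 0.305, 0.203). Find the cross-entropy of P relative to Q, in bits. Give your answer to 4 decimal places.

1.6752 bits

H(P,Q) = −Σ p·log₂ q.
  −0.053·log₂(0.144) = 0.14818
  −0.507·log₂(0.348) = 0.77208
  −0.438·log₂(0.305) = 0.75035
  −0.002·log₂(0.203) = 0.00460
H(P,Q) = 1.6752 bits.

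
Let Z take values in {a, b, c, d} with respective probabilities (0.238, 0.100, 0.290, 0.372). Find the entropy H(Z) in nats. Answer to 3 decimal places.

H(Z) = −Σ p·ln p.
  −(0.238)·ln(0.238) = 0.3416
  −(0.100)·ln(0.100) = 0.2303
  −(0.290)·ln(0.290) = 0.3590
  −(0.372)·ln(0.372) = 0.3679
Sum: 0.3416 + 0.2303 + 0.3590 + 0.3679 = 1.299 nats.

1.299 nats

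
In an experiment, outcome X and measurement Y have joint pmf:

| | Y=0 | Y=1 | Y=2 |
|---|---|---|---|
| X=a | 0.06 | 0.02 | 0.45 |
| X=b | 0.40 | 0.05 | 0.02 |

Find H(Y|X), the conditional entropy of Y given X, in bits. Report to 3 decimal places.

0.735 bits

Marginals: p(X) = (0.5300, 0.4700), p(Y) = (0.4600, 0.0700, 0.4700).
H(Y|X) = Σ p(X) · H(Y|X=·).
  X=a: p=0.5300, H(Y|X=a) = 0.7347
  X=b: p=0.4700, H(Y|X=b) = 0.7357
Weighted sum = 0.735 bits.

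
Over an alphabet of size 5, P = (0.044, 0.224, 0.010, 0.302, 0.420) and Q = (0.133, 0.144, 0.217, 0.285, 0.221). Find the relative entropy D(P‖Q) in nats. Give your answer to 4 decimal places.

D(P‖Q) = Σ p·ln(p/q).
  0.044·ln(0.044/0.133) = -0.04867
  0.224·ln(0.224/0.144) = 0.09897
  0.010·ln(0.010/0.217) = -0.03077
  0.302·ln(0.302/0.285) = 0.01750
  0.420·ln(0.420/0.221) = 0.26968
D(P‖Q) = 0.3067 nats.

0.3067 nats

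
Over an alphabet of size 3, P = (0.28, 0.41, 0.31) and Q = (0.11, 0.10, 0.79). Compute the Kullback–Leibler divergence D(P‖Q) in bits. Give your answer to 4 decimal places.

D(P‖Q) = Σ p·log₂(p/q).
  0.28·log₂(0.28/0.11) = 0.37742
  0.41·log₂(0.41/0.10) = 0.83461
  0.31·log₂(0.31/0.79) = -0.41837
D(P‖Q) = 0.7937 bits.

0.7937 bits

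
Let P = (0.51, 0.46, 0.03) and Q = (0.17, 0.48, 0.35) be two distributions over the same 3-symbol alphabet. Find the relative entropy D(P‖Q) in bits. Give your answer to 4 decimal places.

D(P‖Q) = Σ p·log₂(p/q).
  0.51·log₂(0.51/0.17) = 0.80833
  0.46·log₂(0.46/0.48) = -0.02824
  0.03·log₂(0.03/0.35) = -0.10633
D(P‖Q) = 0.6738 bits.

0.6738 bits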